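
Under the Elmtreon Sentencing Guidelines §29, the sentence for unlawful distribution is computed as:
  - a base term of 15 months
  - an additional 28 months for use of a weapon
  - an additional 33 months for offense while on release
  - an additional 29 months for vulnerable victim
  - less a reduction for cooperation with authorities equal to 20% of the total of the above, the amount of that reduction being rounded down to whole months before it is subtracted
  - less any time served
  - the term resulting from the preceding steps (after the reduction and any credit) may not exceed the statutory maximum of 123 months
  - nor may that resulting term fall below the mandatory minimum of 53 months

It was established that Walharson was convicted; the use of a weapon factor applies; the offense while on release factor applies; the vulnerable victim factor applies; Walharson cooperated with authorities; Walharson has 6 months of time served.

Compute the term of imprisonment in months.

Use of a weapon enhancement: +28 months
Offense while on release enhancement: +33 months
Vulnerable victim enhancement: +29 months
Adjusted term: 15 months + 28 months + 33 months + 29 months = 105 months
Cooperation with authorities reduction: 20% of 105 months = 21 months (rounded down)
After reduction: 105 − 21 = 84 months
Less time served: 84 months − 6 months = 78 months
Cap at 123 months: 78 months is within the cap, no reduction.
Minimum 53 months: 78 months meets the minimum, no increase.

78 months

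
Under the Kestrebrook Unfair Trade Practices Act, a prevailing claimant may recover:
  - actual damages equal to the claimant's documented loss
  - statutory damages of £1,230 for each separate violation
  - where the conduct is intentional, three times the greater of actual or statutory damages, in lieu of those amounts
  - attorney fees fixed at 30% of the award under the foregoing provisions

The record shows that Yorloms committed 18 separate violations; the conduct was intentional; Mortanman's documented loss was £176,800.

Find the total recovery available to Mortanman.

£689,520

Statutory damages: 18 × £1,230 = £22,140
Greater of actual damages (£176,800) or statutory damages (£22,140): £176,800
Trebled: 3 × £176,800 = £530,400
Attorney fees: 30% of £530,400 = £159,120
Total recovery: £530,400 + £159,120 = £689,520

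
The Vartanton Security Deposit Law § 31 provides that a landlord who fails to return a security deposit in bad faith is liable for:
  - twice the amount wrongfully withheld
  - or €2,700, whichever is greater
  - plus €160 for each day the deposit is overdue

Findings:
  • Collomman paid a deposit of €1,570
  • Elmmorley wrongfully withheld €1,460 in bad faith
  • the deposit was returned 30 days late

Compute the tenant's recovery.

Recovery: €7,720

Doubled: 2 × €1,460 = €2,920
Minimum €2,700: €2,920 meets the minimum, no increase.
Late-return penalty: 30 × €160 = €4,800
Damages plus late penalty: €2,920 + €4,800 = €7,720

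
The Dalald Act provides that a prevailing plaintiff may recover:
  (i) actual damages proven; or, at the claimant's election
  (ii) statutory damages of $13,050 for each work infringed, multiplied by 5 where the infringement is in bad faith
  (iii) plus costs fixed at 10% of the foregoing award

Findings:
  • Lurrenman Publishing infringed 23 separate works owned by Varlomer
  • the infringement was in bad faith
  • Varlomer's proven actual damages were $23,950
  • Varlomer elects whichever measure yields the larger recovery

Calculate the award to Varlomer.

Award: $1,650,825

Statutory damages: 23 × $13,050 = $300,150
Multiplied by 5: 5 × $300,150 = $1,500,750
Greater of actual damages ($23,950) or enhanced statutory damages ($1,500,750): $1,500,750
Costs: 10% of $1,500,750 = $150,075
Award plus costs: $1,500,750 + $150,075 = $1,650,825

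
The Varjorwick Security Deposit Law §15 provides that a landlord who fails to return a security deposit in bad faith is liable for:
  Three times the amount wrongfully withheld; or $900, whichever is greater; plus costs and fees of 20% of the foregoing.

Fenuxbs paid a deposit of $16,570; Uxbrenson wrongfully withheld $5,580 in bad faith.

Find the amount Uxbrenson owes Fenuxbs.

Trebled: 3 × $5,580 = $16,740
Minimum $900: $16,740 meets the minimum, no increase.
Costs and fees: 20% of $16,740 = $3,348
Total recovery: $16,740 + $3,348 = $20,088

Recovery: $20,088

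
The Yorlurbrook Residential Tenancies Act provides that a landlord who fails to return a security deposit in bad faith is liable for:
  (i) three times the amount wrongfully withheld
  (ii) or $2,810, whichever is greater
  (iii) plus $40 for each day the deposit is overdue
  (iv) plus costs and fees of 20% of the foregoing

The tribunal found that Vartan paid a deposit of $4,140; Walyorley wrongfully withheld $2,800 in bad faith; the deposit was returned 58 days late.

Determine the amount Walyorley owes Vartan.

Trebled: 3 × $2,800 = $8,400
Minimum $2,810: $8,400 meets the minimum, no increase.
Late-return penalty: 58 × $40 = $2,320
Damages plus late penalty: $8,400 + $2,320 = $10,720
Costs and fees: 20% of $10,720 = $2,144
Total recovery: $10,720 + $2,144 = $12,864

$12,864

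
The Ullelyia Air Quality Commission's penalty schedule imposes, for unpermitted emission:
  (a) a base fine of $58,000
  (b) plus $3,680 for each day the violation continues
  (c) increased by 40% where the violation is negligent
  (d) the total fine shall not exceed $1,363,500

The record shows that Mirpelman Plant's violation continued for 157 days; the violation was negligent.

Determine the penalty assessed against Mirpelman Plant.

$890,064

Per-day component: 157 × $3,680 = $577,760
Base plus per-day: $58,000 + $577,760 = $635,760
Enhancement: 40% of $635,760 = $254,304
Enhanced fine: $635,760 + $254,304 = $890,064
Cap at $1,363,500: $890,064 is within the cap, no reduction.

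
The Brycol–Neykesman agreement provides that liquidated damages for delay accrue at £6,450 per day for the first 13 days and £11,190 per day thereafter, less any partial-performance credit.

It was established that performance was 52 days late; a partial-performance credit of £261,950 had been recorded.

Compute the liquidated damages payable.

Liquidated damages: £258,310

First 13 days: 13 × £6,450 = £83,850
Remaining days: (52 − 13) × £11,190 = £436,410
Accrued per-day damages: £83,850 + £436,410 = £520,260
Less partial-performance credit: £520,260 − £261,950 = £258,310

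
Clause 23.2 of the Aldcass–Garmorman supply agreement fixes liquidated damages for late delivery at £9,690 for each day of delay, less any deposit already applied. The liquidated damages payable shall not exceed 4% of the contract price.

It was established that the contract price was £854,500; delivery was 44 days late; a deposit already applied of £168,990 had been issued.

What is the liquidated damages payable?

Per-day damages: 44 × £9,690 = £426,360
Less deposit already applied: £426,360 − £168,990 = £257,370
Cap: 4% of £854,500 = £34,180
Cap at £34,180: £257,370 exceeds the cap → £34,180

£34,180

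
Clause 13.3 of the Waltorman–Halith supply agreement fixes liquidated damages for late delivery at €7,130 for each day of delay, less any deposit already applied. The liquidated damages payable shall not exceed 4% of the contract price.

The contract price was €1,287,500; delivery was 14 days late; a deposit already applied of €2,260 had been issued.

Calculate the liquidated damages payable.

Per-day damages: 14 × €7,130 = €99,820
Less deposit already applied: €99,820 − €2,260 = €97,560
Cap: 4% of €1,287,500 = €51,500
Cap at €51,500: €97,560 exceeds the cap → €51,500

€51,500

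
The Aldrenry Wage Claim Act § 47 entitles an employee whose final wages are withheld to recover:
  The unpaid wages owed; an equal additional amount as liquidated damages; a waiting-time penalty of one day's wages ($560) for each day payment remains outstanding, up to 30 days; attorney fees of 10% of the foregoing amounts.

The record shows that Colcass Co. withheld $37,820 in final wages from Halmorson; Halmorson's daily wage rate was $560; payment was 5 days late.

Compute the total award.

$86,284

Liquidated damages (equal amount): $37,820
Penalty days: min(5, 30) = 5
Waiting-time penalty: 5 × $560 = $2,800
Subtotal: $37,820 + $37,820 + $2,800 = $78,440
Attorney fees: 10% of $78,440 = $7,844
Total award: $78,440 + $7,844 = $86,284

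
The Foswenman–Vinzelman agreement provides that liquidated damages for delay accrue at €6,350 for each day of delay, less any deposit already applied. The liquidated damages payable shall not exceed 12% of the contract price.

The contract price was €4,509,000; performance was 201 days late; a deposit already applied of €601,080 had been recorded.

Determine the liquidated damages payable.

€541,080

Per-day damages: 201 × €6,350 = €1,276,350
Less deposit already applied: €1,276,350 − €601,080 = €675,270
Cap: 12% of €4,509,000 = €541,080
Cap at €541,080: €675,270 exceeds the cap → €541,080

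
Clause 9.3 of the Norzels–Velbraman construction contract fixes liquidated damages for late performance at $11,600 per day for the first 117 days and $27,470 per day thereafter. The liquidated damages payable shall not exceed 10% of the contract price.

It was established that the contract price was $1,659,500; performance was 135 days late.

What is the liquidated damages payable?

First 117 days: 117 × $11,600 = $1,357,200
Remaining days: (135 − 117) × $27,470 = $494,460
Accrued per-day damages: $1,357,200 + $494,460 = $1,851,660
Cap: 10% of $1,659,500 = $165,950
Cap at $165,950: $1,851,660 exceeds the cap → $165,950

$165,950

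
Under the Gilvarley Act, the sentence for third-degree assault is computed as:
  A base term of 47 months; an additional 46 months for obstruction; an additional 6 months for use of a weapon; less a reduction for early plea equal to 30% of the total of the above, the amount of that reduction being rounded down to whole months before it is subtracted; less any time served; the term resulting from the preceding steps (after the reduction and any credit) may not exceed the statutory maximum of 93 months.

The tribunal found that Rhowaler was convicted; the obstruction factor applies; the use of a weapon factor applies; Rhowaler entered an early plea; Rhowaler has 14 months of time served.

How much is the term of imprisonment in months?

56 months

Obstruction enhancement: +46 months
Use of a weapon enhancement: +6 months
Adjusted term: 47 months + 46 months + 6 months = 99 months
Early plea reduction: 30% of 99 months = 29 months (rounded down)
After reduction: 99 − 29 = 70 months
Less time served: 70 months − 14 months = 56 months
Cap at 93 months: 56 months is within the cap, no reduction.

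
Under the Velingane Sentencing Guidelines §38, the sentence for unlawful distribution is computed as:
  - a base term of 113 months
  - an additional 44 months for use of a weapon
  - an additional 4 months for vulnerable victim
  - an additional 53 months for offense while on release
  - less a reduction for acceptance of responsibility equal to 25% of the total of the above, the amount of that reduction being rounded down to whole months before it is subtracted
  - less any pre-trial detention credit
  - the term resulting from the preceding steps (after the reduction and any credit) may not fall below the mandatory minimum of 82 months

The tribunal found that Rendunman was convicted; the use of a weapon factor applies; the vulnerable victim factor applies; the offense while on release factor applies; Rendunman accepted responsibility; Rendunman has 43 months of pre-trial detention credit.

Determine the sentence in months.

Use of a weapon enhancement: +44 months
Vulnerable victim enhancement: +4 months
Offense while on release enhancement: +53 months
Adjusted term: 113 months + 44 months + 4 months + 53 months = 214 months
Acceptance of responsibility reduction: 25% of 214 months = 53 months (rounded down)
After reduction: 214 − 53 = 161 months
Less pre-trial detention credit: 161 months − 43 months = 118 months
Minimum 82 months: 118 months meets the minimum, no increase.

118 months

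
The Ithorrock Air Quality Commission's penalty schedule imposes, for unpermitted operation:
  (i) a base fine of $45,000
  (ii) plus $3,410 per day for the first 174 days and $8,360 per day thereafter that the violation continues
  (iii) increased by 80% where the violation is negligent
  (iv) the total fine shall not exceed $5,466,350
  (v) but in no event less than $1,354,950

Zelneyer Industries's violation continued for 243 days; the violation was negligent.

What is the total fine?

First 174 days: 174 × $3,410 = $593,340
Remaining days: (243 − 174) × $8,360 = $576,840
Per-day component: $593,340 + $576,840 = $1,170,180
Base plus per-day: $45,000 + $1,170,180 = $1,215,180
Enhancement: 80% of $1,215,180 = $972,144
Enhanced fine: $1,215,180 + $972,144 = $2,187,324
Cap at $5,466,350: $2,187,324 is within the cap, no reduction.
Minimum $1,354,950: $2,187,324 meets the minimum, no increase.

$2,187,324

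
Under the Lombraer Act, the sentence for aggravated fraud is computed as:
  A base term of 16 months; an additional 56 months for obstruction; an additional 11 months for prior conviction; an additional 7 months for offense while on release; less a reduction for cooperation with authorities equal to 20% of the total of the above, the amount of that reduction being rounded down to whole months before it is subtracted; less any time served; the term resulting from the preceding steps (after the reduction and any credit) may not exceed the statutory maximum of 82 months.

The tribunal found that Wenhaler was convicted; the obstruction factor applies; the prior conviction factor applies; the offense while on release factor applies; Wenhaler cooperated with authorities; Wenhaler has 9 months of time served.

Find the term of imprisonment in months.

Obstruction enhancement: +56 months
Prior conviction enhancement: +11 months
Offense while on release enhancement: +7 months
Adjusted term: 16 months + 56 months + 11 months + 7 months = 90 months
Cooperation with authorities reduction: 20% of 90 months = 18 months (rounded down)
After reduction: 90 − 18 = 72 months
Less time served: 72 months − 9 months = 63 months
Cap at 82 months: 63 months is within the cap, no reduction.

63 months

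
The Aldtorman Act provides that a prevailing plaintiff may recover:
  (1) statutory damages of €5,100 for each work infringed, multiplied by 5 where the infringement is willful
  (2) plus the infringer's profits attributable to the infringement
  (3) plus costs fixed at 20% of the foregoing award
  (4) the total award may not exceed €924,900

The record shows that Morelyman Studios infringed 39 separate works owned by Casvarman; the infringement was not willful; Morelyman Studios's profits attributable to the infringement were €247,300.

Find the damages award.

€535,440

Statutory damages: 39 × €5,100 = €198,900
Infringement not willful: no ×5 enhancement.
Combined award: €198,900 + €247,300 = €446,200
Costs: 20% of €446,200 = €89,240
Award plus costs: €446,200 + €89,240 = €535,440
Cap at €924,900: €535,440 is within the cap, no reduction.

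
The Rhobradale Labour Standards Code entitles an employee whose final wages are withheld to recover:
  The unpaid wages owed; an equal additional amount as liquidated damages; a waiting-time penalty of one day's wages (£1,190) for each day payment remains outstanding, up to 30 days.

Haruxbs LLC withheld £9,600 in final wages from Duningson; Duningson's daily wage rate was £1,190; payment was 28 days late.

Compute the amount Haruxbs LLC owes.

£52,520

Liquidated damages (equal amount): £9,600
Penalty days: min(28, 30) = 28
Waiting-time penalty: 28 × £1,190 = £33,320
Total award: £9,600 + £9,600 + £33,320 = £52,520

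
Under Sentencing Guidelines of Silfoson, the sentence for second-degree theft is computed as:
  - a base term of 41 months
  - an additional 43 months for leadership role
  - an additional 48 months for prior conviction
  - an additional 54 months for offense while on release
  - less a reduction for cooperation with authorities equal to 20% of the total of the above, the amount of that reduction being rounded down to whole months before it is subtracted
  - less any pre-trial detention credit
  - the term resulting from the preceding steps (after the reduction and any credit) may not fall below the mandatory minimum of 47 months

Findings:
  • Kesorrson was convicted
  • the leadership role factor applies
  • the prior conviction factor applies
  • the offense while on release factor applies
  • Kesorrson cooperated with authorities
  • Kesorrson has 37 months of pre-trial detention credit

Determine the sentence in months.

112 months

Leadership role enhancement: +43 months
Prior conviction enhancement: +48 months
Offense while on release enhancement: +54 months
Adjusted term: 41 months + 43 months + 48 months + 54 months = 186 months
Cooperation with authorities reduction: 20% of 186 months = 37 months (rounded down)
After reduction: 186 − 37 = 149 months
Less pre-trial detention credit: 149 months − 37 months = 112 months
Minimum 47 months: 112 months meets the minimum, no increase.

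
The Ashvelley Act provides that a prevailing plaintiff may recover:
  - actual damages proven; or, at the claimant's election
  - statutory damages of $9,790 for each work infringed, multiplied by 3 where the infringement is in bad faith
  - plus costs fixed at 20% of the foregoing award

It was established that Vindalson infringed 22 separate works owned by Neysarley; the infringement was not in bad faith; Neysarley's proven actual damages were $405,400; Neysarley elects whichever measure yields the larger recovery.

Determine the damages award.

Statutory damages: 22 × $9,790 = $215,380
Infringement not in bad faith: no ×3 enhancement.
Greater of actual damages ($405,400) or statutory damages ($215,380): $405,400
Costs: 20% of $405,400 = $81,080
Award plus costs: $405,400 + $81,080 = $486,480

Award: $486,480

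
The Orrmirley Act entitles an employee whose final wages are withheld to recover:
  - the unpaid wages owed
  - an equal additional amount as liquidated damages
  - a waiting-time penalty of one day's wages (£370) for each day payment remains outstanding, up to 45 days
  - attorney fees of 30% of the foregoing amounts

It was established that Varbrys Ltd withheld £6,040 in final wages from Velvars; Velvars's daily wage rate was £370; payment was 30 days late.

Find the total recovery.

£30,134

Liquidated damages (equal amount): £6,040
Penalty days: min(30, 45) = 30
Waiting-time penalty: 30 × £370 = £11,100
Subtotal: £6,040 + £6,040 + £11,100 = £23,180
Attorney fees: 30% of £23,180 = £6,954
Total award: £23,180 + £6,954 = £30,134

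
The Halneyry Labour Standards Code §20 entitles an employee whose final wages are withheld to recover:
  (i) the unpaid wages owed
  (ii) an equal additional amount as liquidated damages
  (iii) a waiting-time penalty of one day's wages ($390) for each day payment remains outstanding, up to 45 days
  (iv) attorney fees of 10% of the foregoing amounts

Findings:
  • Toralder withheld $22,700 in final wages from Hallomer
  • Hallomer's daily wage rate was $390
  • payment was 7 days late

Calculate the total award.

Liquidated damages (equal amount): $22,700
Penalty days: min(7, 45) = 7
Waiting-time penalty: 7 × $390 = $2,730
Subtotal: $22,700 + $22,700 + $2,730 = $48,130
Attorney fees: 10% of $48,130 = $4,813
Total award: $48,130 + $4,813 = $52,943

$52,943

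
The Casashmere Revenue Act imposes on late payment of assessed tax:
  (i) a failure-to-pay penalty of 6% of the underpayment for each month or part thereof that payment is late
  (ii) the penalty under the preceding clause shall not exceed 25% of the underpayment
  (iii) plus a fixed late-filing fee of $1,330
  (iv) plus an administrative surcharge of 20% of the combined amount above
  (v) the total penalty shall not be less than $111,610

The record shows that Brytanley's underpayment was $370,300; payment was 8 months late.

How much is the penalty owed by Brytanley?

$112,686

Accrued rate: 6% × 8 = 48%, capped at 25% → 25%
Failure-to-pay penalty: 25% of $370,300 = $92,575
Penalty before surcharge: $92,575 + $1,330 = $93,905
Administrative surcharge: 20% of $93,905 = $18,781
Total penalty: $93,905 + $18,781 = $112,686
Minimum $111,610: $112,686 meets the minimum, no increase.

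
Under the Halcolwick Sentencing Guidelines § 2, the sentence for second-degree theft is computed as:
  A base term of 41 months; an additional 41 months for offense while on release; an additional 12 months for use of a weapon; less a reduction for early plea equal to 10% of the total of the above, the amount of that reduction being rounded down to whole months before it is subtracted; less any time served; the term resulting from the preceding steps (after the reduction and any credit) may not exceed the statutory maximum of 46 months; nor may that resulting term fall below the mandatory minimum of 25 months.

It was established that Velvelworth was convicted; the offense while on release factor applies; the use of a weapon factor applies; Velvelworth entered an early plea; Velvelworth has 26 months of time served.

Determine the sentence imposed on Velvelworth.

46 months

Offense while on release enhancement: +41 months
Use of a weapon enhancement: +12 months
Adjusted term: 41 months + 41 months + 12 months = 94 months
Early plea reduction: 10% of 94 months = 9 months (rounded down)
After reduction: 94 − 9 = 85 months
Less time served: 85 months − 26 months = 59 months
Cap at 46 months: 59 months exceeds the cap → 46 months
Minimum 25 months: 46 months meets the minimum, no increase.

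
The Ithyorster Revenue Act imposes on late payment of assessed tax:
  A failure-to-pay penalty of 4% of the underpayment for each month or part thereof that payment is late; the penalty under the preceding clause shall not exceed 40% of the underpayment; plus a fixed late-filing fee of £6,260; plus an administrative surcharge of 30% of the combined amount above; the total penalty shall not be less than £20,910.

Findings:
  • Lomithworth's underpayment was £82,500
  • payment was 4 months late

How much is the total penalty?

£25,298

Accrued rate: 4% × 4 = 16%, capped at 40% → 16%
Failure-to-pay penalty: 16% of £82,500 = £13,200
Penalty before surcharge: £13,200 + £6,260 = £19,460
Administrative surcharge: 30% of £19,460 = £5,838
Total penalty: £19,460 + £5,838 = £25,298
Minimum £20,910: £25,298 meets the minimum, no increase.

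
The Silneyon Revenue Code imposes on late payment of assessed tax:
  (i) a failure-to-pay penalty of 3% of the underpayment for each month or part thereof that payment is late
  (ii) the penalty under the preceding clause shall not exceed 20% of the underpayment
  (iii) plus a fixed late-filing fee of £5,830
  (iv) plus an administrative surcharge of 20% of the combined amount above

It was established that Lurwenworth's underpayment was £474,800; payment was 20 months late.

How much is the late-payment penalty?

£120,948

Accrued rate: 3% × 20 = 60%, capped at 20% → 20%
Failure-to-pay penalty: 20% of £474,800 = £94,960
Penalty before surcharge: £94,960 + £5,830 = £100,790
Administrative surcharge: 20% of £100,790 = £20,158
Total penalty: £100,790 + £20,158 = £120,948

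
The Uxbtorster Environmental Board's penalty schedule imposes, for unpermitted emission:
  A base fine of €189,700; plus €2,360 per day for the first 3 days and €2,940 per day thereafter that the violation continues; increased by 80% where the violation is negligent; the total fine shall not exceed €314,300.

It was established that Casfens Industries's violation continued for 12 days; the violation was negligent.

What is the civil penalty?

€314,300

First 3 days: 3 × €2,360 = €7,080
Remaining days: (12 − 3) × €2,940 = €26,460
Per-day component: €7,080 + €26,460 = €33,540
Base plus per-day: €189,700 + €33,540 = €223,240
Enhancement: 80% of €223,240 = €178,592
Enhanced fine: €223,240 + €178,592 = €401,832
Cap at €314,300: €401,832 exceeds the cap → €314,300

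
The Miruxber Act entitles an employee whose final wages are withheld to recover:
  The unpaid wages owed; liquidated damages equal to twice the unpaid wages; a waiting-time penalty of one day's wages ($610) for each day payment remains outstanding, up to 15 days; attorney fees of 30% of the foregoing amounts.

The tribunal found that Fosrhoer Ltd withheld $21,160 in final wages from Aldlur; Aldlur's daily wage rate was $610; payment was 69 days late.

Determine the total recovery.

Doubled: 2 × $21,160 = $42,320
Penalty days: min(69, 15) = 15
Waiting-time penalty: 15 × $610 = $9,150
Subtotal: $21,160 + $42,320 + $9,150 = $72,630
Attorney fees: 30% of $72,630 = $21,789
Total award: $72,630 + $21,789 = $94,419

Total award: $94,419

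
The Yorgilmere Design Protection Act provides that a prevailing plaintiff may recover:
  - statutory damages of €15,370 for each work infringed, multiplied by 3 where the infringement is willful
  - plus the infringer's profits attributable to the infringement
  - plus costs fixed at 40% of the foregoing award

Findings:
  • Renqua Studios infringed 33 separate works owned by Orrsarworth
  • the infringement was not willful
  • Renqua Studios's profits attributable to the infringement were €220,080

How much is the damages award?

Statutory damages: 33 × €15,370 = €507,210
Infringement not willful: no ×3 enhancement.
Combined award: €507,210 + €220,080 = €727,290
Costs: 40% of €727,290 = €290,916
Award plus costs: €727,290 + €290,916 = €1,018,206

€1,018,206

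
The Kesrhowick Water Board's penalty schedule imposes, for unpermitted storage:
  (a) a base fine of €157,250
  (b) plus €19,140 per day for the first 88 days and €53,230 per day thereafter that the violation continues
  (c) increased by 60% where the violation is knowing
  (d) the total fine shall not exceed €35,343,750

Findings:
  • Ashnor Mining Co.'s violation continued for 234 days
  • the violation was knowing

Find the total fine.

First 88 days: 88 × €19,140 = €1,684,320
Remaining days: (234 − 88) × €53,230 = €7,771,580
Per-day component: €1,684,320 + €7,771,580 = €9,455,900
Base plus per-day: €157,250 + €9,455,900 = €9,613,150
Enhancement: 60% of €9,613,150 = €5,767,890
Enhanced fine: €9,613,150 + €5,767,890 = €15,381,040
Cap at €35,343,750: €15,381,040 is within the cap, no reduction.

Civil penalty: €15,381,040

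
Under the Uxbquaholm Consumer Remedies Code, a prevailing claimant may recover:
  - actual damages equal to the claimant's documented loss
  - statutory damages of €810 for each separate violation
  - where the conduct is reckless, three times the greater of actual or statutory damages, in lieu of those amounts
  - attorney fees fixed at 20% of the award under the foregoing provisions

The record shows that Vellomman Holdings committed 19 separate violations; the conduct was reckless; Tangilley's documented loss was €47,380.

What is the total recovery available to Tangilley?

€170,568

Statutory damages: 19 × €810 = €15,390
Greater of actual damages (€47,380) or statutory damages (€15,390): €47,380
Trebled: 3 × €47,380 = €142,140
Attorney fees: 20% of €142,140 = €28,428
Total recovery: €142,140 + €28,428 = €170,568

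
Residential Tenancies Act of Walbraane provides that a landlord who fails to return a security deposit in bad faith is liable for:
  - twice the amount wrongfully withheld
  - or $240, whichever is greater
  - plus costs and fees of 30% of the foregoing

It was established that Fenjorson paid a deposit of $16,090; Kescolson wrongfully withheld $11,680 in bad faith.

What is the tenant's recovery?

$30,368

Doubled: 2 × $11,680 = $23,360
Minimum $240: $23,360 meets the minimum, no increase.
Costs and fees: 30% of $23,360 = $7,008
Total recovery: $23,360 + $7,008 = $30,368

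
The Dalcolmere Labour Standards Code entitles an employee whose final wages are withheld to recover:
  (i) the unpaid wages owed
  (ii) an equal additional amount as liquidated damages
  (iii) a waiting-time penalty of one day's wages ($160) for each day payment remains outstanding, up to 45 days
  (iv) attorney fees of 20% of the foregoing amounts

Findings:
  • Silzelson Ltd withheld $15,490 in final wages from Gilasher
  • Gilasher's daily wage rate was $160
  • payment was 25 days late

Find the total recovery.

Liquidated damages (equal amount): $15,490
Penalty days: min(25, 45) = 25
Waiting-time penalty: 25 × $160 = $4,000
Subtotal: $15,490 + $15,490 + $4,000 = $34,980
Attorney fees: 20% of $34,980 = $6,996
Total award: $34,980 + $6,996 = $41,976

$41,976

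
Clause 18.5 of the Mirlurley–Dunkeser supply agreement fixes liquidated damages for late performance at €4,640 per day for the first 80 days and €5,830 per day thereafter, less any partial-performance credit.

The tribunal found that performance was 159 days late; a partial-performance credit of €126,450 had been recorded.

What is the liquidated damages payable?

Liquidated damages: €705,320

First 80 days: 80 × €4,640 = €371,200
Remaining days: (159 − 80) × €5,830 = €460,570
Accrued per-day damages: €371,200 + €460,570 = €831,770
Less partial-performance credit: €831,770 − €126,450 = €705,320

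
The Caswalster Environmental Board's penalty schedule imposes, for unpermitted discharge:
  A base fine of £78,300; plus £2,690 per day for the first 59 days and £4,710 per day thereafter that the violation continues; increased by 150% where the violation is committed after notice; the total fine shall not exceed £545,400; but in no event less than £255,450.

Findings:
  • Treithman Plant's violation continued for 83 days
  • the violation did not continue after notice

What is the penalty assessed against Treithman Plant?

First 59 days: 59 × £2,690 = £158,710
Remaining days: (83 − 59) × £4,710 = £113,040
Per-day component: £158,710 + £113,040 = £271,750
Base plus per-day: £78,300 + £271,750 = £350,050
The violation did not continue after notice: no 150% increase.
Cap at £545,400: £350,050 is within the cap, no reduction.
Minimum £255,450: £350,050 meets the minimum, no increase.

£350,050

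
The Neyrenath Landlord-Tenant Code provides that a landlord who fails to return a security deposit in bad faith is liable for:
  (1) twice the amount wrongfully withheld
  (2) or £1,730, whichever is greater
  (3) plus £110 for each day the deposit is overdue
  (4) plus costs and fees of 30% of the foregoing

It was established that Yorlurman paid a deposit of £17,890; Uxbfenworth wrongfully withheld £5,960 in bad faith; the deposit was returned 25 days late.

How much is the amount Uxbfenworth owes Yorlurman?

Recovery: £19,071

Doubled: 2 × £5,960 = £11,920
Minimum £1,730: £11,920 meets the minimum, no increase.
Late-return penalty: 25 × £110 = £2,750
Damages plus late penalty: £11,920 + £2,750 = £14,670
Costs and fees: 30% of £14,670 = £4,401
Total recovery: £14,670 + £4,401 = £19,071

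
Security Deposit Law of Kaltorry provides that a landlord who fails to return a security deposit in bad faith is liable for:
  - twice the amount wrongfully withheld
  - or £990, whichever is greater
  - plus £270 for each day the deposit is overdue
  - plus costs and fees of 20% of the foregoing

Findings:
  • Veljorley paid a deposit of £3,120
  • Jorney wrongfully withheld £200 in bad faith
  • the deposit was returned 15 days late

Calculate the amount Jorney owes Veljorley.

Doubled: 2 × £200 = £400
Minimum £990: £400 is below the minimum → £990
Late-return penalty: 15 × £270 = £4,050
Damages plus late penalty: £990 + £4,050 = £5,040
Costs and fees: 20% of £5,040 = £1,008
Total recovery: £5,040 + £1,008 = £6,048

£6,048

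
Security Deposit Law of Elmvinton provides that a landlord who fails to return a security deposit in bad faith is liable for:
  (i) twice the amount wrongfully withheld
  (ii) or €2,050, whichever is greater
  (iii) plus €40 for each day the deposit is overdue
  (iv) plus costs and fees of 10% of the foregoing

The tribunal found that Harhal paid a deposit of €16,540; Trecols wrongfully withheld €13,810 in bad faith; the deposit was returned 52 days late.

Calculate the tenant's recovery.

Doubled: 2 × €13,810 = €27,620
Minimum €2,050: €27,620 meets the minimum, no increase.
Late-return penalty: 52 × €40 = €2,080
Damages plus late penalty: €27,620 + €2,080 = €29,700
Costs and fees: 10% of €29,700 = €2,970
Total recovery: €29,700 + €2,970 = €32,670

€32,670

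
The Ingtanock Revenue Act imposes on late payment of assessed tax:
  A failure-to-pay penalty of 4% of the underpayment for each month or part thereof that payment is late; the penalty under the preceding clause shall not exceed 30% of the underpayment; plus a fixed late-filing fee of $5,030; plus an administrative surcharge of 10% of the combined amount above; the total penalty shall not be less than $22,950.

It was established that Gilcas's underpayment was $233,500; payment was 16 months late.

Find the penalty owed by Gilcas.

Penalty: $82,588

Accrued rate: 4% × 16 = 64%, capped at 30% → 30%
Failure-to-pay penalty: 30% of $233,500 = $70,050
Penalty before surcharge: $70,050 + $5,030 = $75,080
Administrative surcharge: 10% of $75,080 = $7,508
Total penalty: $75,080 + $7,508 = $82,588
Minimum $22,950: $82,588 meets the minimum, no increase.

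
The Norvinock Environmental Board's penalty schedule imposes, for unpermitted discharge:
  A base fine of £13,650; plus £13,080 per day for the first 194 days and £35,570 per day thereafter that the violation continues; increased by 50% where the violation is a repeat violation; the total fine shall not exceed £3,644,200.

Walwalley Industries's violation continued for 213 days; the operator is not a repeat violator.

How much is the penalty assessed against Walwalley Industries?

£3,227,000

First 194 days: 194 × £13,080 = £2,537,520
Remaining days: (213 − 194) × £35,570 = £675,830
Per-day component: £2,537,520 + £675,830 = £3,213,350
Base plus per-day: £13,650 + £3,213,350 = £3,227,000
The operator is not a repeat violator: no 50% increase.
Cap at £3,644,200: £3,227,000 is within the cap, no reduction.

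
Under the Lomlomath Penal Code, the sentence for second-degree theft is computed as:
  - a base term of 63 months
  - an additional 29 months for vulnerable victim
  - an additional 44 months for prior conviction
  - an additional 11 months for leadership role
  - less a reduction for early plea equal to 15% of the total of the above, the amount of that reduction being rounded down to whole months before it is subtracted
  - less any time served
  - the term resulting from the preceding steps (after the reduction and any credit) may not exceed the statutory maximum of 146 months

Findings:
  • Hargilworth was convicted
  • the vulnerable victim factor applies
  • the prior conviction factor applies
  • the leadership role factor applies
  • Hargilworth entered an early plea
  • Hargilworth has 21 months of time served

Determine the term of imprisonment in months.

104 months

Vulnerable victim enhancement: +29 months
Prior conviction enhancement: +44 months
Leadership role enhancement: +11 months
Adjusted term: 63 months + 29 months + 44 months + 11 months = 147 months
Early plea reduction: 15% of 147 months = 22 months (rounded down)
After reduction: 147 − 22 = 125 months
Less time served: 125 months − 21 months = 104 months
Cap at 146 months: 104 months is within the cap, no reduction.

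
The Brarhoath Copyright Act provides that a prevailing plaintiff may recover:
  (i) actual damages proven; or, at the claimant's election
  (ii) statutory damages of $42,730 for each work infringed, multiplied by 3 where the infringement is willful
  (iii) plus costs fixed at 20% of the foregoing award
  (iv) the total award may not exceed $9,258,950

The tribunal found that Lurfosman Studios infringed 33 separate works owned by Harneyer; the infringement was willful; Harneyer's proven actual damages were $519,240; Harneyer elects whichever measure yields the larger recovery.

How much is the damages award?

Statutory damages: 33 × $42,730 = $1,410,090
Trebled: 3 × $1,410,090 = $4,230,270
Greater of actual damages ($519,240) or enhanced statutory damages ($4,230,270): $4,230,270
Costs: 20% of $4,230,270 = $846,054
Award plus costs: $4,230,270 + $846,054 = $5,076,324
Cap at $9,258,950: $5,076,324 is within the cap, no reduction.

$5,076,324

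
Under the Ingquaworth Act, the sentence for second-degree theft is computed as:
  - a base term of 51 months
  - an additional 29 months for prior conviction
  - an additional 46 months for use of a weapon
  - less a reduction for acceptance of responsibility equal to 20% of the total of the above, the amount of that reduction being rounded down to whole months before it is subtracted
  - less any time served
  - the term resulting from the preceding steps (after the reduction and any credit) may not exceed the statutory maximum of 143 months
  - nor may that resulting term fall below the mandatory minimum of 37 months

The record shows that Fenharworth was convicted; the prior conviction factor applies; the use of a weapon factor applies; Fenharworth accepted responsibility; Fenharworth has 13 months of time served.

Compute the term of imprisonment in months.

Prior conviction enhancement: +29 months
Use of a weapon enhancement: +46 months
Adjusted term: 51 months + 29 months + 46 months = 126 months
Acceptance of responsibility reduction: 20% of 126 months = 25 months (rounded down)
After reduction: 126 − 25 = 101 months
Less time served: 101 months − 13 months = 88 months
Cap at 143 months: 88 months is within the cap, no reduction.
Minimum 37 months: 88 months meets the minimum, no increase.

88 months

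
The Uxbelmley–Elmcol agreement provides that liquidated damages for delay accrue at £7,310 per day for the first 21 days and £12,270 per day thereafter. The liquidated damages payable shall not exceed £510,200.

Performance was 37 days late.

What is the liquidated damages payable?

First 21 days: 21 × £7,310 = £153,510
Remaining days: (37 − 21) × £12,270 = £196,320
Accrued per-day damages: £153,510 + £196,320 = £349,830
Cap at £510,200: £349,830 is within the cap, no reduction.

Liquidated damages: £349,830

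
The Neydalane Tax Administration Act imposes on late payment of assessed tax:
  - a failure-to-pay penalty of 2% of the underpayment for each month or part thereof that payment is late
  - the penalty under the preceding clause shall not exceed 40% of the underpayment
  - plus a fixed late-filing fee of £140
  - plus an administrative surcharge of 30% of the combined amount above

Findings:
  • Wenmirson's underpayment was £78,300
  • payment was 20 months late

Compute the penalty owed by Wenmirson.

£40,898

Accrued rate: 2% × 20 = 40%, capped at 40% → 40%
Failure-to-pay penalty: 40% of £78,300 = £31,320
Penalty before surcharge: £31,320 + £140 = £31,460
Administrative surcharge: 30% of £31,460 = £9,438
Total penalty: £31,460 + £9,438 = £40,898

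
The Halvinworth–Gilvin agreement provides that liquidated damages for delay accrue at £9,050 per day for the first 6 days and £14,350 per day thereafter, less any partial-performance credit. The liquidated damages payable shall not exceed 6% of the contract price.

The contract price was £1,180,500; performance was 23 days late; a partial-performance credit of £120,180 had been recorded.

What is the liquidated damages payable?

£70,830

First 6 days: 6 × £9,050 = £54,300
Remaining days: (23 − 6) × £14,350 = £243,950
Accrued per-day damages: £54,300 + £243,950 = £298,250
Less partial-performance credit: £298,250 − £120,180 = £178,070
Cap: 6% of £1,180,500 = £70,830
Cap at £70,830: £178,070 exceeds the cap → £70,830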